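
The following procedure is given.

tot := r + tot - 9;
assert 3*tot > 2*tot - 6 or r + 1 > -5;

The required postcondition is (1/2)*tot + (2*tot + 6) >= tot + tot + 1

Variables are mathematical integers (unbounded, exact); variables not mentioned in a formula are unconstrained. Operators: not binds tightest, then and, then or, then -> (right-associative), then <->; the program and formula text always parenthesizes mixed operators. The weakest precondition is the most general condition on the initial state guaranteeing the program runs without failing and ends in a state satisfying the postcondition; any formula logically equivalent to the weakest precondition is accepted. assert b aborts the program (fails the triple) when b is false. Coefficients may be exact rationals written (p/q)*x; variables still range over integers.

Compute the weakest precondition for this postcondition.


Working backward. After the program, the postcondition (1/2)*tot + (2*tot + 6) >= tot + tot + 1 must hold; in canonical form it is (1/2)*tot >= -5.
Before assert 3*tot > 2*tot - 6 or r + 1 > -5: (tot > -6 or r > -6) and (1/2)*tot >= -5
Before tot := r + tot - 9: (r + tot > 3 or r > -6) and (1/2)*r + (1/2)*tot >= -1/2
Answer: WP = (r + tot > 3 or r > -6) and (1/2)*r + (1/2)*tot >= -1/2


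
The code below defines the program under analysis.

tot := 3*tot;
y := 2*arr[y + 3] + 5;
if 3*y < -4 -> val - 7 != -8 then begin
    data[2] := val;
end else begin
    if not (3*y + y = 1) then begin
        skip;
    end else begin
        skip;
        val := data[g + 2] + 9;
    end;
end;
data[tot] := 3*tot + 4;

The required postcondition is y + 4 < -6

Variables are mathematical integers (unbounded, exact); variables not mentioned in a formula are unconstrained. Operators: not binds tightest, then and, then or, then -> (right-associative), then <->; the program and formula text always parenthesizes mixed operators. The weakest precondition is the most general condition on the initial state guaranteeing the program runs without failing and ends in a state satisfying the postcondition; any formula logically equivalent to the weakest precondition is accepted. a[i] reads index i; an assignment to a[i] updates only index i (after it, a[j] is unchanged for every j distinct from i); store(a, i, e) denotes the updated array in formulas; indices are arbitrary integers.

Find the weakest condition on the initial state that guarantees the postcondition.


Working backward. After the program, the postcondition y + 4 < -6 must hold; in canonical form it is y < -10.
Before data[tot] := 3*tot + 4: y < -10
Then branch requires y < -10; else branch requires ((not (4*y = 1)) -> y < -10) and (4*y = 1 -> y < -10).
Before the if: ((3*y < -4 -> val != -1) -> y < -10) and ((not (3*y < -4 -> val != -1)) -> (((not (4*y = 1)) -> y < -10) and (4*y = 1 -> y < -10)))
Before y := 2*arr[y + 3] + 5: ((6*arr[y + 3] < -19 -> val != -1) -> 2*arr[y + 3] < -15) and ((not (6*arr[y + 3] < -19 -> val != -1)) -> (((not (8*arr[y + 3] = -19)) -> 2*arr[y + 3] < -15) and (8*arr[y + 3] = -19 -> 2*arr[y + 3] < -15)))
Before tot := 3*tot: ((6*arr[y + 3] < -19 -> val != -1) -> 2*arr[y + 3] < -15) and ((not (6*arr[y + 3] < -19 -> val != -1)) -> (((not (8*arr[y + 3] = -19)) -> 2*arr[y + 3] < -15) and (8*arr[y + 3] = -19 -> 2*arr[y + 3] < -15)))
Answer: WP = ((6*arr[y + 3] < -19 -> val != -1) -> 2*arr[y + 3] < -15) and ((not (6*arr[y + 3] < -19 -> val != -1)) -> (((not (8*arr[y + 3] = -19)) -> 2*arr[y + 3] < -15) and (8*arr[y + 3] = -19 -> 2*arr[y + 3] < -15)))


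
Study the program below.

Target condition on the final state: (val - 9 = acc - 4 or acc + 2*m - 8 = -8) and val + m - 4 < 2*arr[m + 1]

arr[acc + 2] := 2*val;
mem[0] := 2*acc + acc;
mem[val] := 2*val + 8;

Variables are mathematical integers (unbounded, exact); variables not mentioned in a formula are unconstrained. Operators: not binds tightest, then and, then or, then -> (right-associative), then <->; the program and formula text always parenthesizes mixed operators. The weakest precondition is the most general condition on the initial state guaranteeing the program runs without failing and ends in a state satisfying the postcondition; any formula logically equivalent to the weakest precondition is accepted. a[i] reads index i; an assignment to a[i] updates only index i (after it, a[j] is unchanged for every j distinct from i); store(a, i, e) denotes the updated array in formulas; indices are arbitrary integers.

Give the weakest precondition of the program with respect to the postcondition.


Working backward. After the program, the postcondition (val - 9 = acc - 4 or acc + 2*m - 8 = -8) and val + m - 4 < 2*arr[m + 1] must hold; in canonical form it is (val = acc + 5 or acc + 2*m = 0) and m + val < 2*arr[m + 1] + 4.
Before mem[val] := 2*val + 8: (val = acc + 5 or acc + 2*m = 0) and m + val < 2*arr[m + 1] + 4
Before mem[0] := 2*acc + acc: (val = acc + 5 or acc + 2*m = 0) and m + val < 2*arr[m + 1] + 4
Before arr[acc + 2] := 2*val: (val = acc + 5 or acc + 2*m = 0) and m + val < 2*store(arr, acc + 2, 2*val)[m + 1] + 4
Answer: WP = (val = acc + 5 or acc + 2*m = 0) and m + val < 2*store(arr, acc + 2, 2*val)[m + 1] + 4


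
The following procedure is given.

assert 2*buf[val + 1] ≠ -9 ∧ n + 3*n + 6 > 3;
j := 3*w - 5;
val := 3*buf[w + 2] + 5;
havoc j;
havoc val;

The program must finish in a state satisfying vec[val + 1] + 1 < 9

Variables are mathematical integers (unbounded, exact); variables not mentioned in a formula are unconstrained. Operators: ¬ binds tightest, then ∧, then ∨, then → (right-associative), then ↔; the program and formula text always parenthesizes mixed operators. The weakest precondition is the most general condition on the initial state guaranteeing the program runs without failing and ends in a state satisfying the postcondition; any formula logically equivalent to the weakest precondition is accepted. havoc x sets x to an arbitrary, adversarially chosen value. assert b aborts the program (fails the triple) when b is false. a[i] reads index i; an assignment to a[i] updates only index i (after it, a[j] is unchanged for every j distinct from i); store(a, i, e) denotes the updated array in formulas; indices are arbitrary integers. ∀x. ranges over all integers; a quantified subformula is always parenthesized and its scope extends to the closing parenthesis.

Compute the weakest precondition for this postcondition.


Working backward. After the program, the postcondition vec[val + 1] + 1 < 9 must hold; in canonical form it is vec[val + 1] < 8.
Before havoc val: ∀val_1. vec[val_1 + 1] < 8
Before havoc j: ∀val_1. vec[val_1 + 1] < 8
Before val := 3*buf[w + 2] + 5: ∀val_1. vec[val_1 + 1] < 8
Before j := 3*w - 5: ∀val_1. vec[val_1 + 1] < 8
Before assert 2*buf[val + 1] ≠ -9 ∧ n + 3*n + 6 > 3: 2*buf[val + 1] ≠ -9 ∧ 4*n > -3 ∧ (∀val_1. vec[val_1 + 1] < 8)
Answer: WP = 2*buf[val + 1] ≠ -9 ∧ 4*n > -3 ∧ (∀val_1. vec[val_1 + 1] < 8)


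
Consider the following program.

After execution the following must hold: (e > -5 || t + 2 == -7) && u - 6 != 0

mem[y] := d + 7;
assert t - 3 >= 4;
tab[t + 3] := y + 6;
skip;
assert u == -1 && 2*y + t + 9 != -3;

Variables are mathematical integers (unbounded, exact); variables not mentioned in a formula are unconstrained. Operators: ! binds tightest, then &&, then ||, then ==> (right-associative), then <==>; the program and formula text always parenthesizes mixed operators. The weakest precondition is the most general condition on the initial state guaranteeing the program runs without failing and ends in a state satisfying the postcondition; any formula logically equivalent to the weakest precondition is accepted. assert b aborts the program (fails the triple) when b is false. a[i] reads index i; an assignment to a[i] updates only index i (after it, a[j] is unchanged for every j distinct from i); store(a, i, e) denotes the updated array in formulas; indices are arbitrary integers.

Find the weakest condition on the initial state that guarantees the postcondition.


Working backward. After the program, the postcondition (e > -5 || t + 2 == -7) && u - 6 != 0 must hold; in canonical form it is (e > -5 || t == -9) && u != 6.
Before assert u == -1 && 2*y + t + 9 != -3: u == -1 && t + 2*y != -12 && (e > -5 || t == -9) && u != 6
Before skip: u == -1 && t + 2*y != -12 && (e > -5 || t == -9) && u != 6
Before tab[t + 3] := y + 6: u == -1 && t + 2*y != -12 && (e > -5 || t == -9) && u != 6
Before assert t - 3 >= 4: t >= 7 && u == -1 && t + 2*y != -12 && (e > -5 || t == -9) && u != 6
Before mem[y] := d + 7: t >= 7 && u == -1 && t + 2*y != -12 && (e > -5 || t == -9) && u != 6
Answer: WP = t >= 7 && u == -1 && t + 2*y != -12 && (e > -5 || t == -9) && u != 6


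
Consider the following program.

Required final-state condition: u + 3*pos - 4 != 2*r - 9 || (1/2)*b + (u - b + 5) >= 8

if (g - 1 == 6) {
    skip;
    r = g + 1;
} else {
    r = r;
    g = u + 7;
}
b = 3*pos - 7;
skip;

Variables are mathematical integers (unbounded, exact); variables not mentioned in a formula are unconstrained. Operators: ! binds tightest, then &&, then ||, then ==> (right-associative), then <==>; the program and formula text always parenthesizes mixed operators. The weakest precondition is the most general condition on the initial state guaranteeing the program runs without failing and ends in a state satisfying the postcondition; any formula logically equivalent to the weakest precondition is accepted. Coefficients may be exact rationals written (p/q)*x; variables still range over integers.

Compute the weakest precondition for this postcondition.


Working backward. After the program, the postcondition u + 3*pos - 4 != 2*r - 9 || (1/2)*b + (u - b + 5) >= 8 must hold; in canonical form it is 3*pos + u != 2*r - 5 || u >= (1/2)*b + 3.
Before skip: 3*pos + u != 2*r - 5 || u >= (1/2)*b + 3
Before b := 3*pos - 7: 3*pos + u != 2*r - 5 || u >= (3/2)*pos - 1/2
Then branch requires 3*pos + u != 2*g - 3 || u >= (3/2)*pos - 1/2; else branch requires 3*pos + u != 2*r - 5 || u >= (3/2)*pos - 1/2.
Before the if: (g == 7 ==> (3*pos + u != 2*g - 3 || u >= (3/2)*pos - 1/2)) && ((!(g == 7)) ==> (3*pos + u != 2*r - 5 || u >= (3/2)*pos - 1/2))
Answer: WP = (g == 7 ==> (3*pos + u != 2*g - 3 || u >= (3/2)*pos - 1/2)) && ((!(g == 7)) ==> (3*pos + u != 2*r - 5 || u >= (3/2)*pos - 1/2))


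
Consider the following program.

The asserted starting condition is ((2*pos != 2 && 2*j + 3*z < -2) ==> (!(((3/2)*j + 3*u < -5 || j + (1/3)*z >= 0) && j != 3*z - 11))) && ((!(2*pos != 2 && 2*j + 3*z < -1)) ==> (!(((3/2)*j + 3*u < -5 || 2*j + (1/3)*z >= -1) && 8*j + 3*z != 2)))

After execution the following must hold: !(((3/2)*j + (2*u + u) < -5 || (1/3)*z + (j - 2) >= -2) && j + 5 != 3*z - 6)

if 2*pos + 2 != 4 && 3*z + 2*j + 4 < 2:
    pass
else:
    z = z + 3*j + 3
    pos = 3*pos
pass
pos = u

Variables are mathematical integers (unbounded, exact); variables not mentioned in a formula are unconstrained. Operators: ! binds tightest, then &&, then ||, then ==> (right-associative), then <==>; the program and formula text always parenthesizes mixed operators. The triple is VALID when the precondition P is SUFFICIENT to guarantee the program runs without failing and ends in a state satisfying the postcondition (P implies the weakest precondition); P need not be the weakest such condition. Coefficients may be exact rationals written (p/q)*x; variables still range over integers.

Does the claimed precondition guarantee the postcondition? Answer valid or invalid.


Working backward. After the program, the postcondition !(((3/2)*j + (2*u + u) < -5 || (1/3)*z + (j - 2) >= -2) && j + 5 != 3*z - 6) must hold; in canonical form it is !(((3/2)*j + 3*u < -5 || j + (1/3)*z >= 0) && j != 3*z - 11).
Before pos := u: !(((3/2)*j + 3*u < -5 || j + (1/3)*z >= 0) && j != 3*z - 11)
Before skip: !(((3/2)*j + 3*u < -5 || j + (1/3)*z >= 0) && j != 3*z - 11)
Then branch requires !(((3/2)*j + 3*u < -5 || j + (1/3)*z >= 0) && j != 3*z - 11); else branch requires !(((3/2)*j + 3*u < -5 || 2*j + (1/3)*z >= -1) && 8*j + 3*z != 2).
Before the if: ((2*pos != 2 && 2*j + 3*z < -2) ==> (!(((3/2)*j + 3*u < -5 || j + (1/3)*z >= 0) && j != 3*z - 11))) && ((!(2*pos != 2 && 2*j + 3*z < -2)) ==> (!(((3/2)*j + 3*u < -5 || 2*j + (1/3)*z >= -1) && 8*j + 3*z != 2)))
The weakest precondition is ((2*pos != 2 && 2*j + 3*z < -2) ==> (!(((3/2)*j + 3*u < -5 || j + (1/3)*z >= 0) && j != 3*z - 11))) && ((!(2*pos != 2 && 2*j + 3*z < -2)) ==> (!(((3/2)*j + 3*u < -5 || 2*j + (1/3)*z >= -1) && 8*j + 3*z != 2))).
Check whether ((2*pos != 2 && 2*j + 3*z < -2) ==> (!(((3/2)*j + 3*u < -5 || j + (1/3)*z >= 0) && j != 3*z - 11))) && ((!(2*pos != 2 && 2*j + 3*z < -1)) ==> (!(((3/2)*j + 3*u < -5 || 2*j + (1/3)*z >= -1) && 8*j + 3*z != 2))) implies it.
Countermodel: at the initial state j = -4, pos = 2, u = 0, z = 2, the precondition holds but the weakest precondition fails.
Answer: invalid


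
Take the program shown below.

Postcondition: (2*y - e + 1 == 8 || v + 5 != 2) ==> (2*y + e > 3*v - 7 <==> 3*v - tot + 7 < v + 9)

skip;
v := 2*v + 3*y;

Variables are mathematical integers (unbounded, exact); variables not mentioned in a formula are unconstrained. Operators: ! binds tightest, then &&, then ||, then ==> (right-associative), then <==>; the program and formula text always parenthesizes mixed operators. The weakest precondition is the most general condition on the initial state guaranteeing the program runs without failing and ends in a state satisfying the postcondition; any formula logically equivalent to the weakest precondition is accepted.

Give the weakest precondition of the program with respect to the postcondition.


Working backward. After the program, the postcondition (2*y - e + 1 == 8 || v + 5 != 2) ==> (2*y + e > 3*v - 7 <==> 3*v - tot + 7 < v + 9) must hold; in canonical form it is (2*y == e + 7 || v != -3) ==> (e + 2*y > 3*v - 7 <==> 2*v < tot + 2).
Before v := 2*v + 3*y: (2*y == e + 7 || 2*v + 3*y != -3) ==> (e > 6*v + 7*y - 7 <==> 4*v + 6*y < tot + 2)
Before skip: (2*y == e + 7 || 2*v + 3*y != -3) ==> (e > 6*v + 7*y - 7 <==> 4*v + 6*y < tot + 2)
Answer: WP = (2*y == e + 7 || 2*v + 3*y != -3) ==> (e > 6*v + 7*y - 7 <==> 4*v + 6*y < tot + 2)


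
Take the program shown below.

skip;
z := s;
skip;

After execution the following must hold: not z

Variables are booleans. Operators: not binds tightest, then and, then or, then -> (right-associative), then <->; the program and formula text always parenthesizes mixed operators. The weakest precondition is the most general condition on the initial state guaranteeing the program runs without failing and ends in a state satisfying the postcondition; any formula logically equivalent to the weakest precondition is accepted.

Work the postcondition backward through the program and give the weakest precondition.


Working backward. After the program, not z must hold.
Before skip: not z
Before z := s: not s
Before skip: not s
Answer: WP = not s


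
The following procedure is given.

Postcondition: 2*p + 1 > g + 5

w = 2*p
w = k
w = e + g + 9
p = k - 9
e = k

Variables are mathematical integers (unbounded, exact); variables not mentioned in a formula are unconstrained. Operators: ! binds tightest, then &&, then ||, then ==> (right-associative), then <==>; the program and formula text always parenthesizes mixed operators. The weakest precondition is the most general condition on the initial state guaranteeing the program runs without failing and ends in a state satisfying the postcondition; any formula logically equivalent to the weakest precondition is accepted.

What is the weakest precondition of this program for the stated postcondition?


Working backward. After the program, the postcondition 2*p + 1 > g + 5 must hold; in canonical form it is 2*p > g + 4.
Before e := k: 2*p > g + 4
Before p := k - 9: 2*k > g + 22
Before w := e + g + 9: 2*k > g + 22
Before w := k: 2*k > g + 22
Before w := 2*p: 2*k > g + 22
Answer: WP = 2*k > g + 22


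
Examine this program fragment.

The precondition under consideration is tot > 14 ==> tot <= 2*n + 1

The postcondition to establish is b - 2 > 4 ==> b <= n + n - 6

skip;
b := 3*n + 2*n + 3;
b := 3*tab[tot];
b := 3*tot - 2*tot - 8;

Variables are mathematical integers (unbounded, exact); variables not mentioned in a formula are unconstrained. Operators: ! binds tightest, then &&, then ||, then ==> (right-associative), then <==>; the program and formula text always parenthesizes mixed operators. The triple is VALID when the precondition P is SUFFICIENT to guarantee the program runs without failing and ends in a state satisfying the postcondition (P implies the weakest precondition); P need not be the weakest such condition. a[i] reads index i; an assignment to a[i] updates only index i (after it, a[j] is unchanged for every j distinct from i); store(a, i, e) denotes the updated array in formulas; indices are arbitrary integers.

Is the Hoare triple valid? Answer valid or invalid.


Working backward. After the program, the postcondition b - 2 > 4 ==> b <= n + n - 6 must hold; in canonical form it is b > 6 ==> b <= 2*n - 6.
Before b := 3*tot - 2*tot - 8: tot > 14 ==> tot <= 2*n + 2
Before b := 3*tab[tot]: tot > 14 ==> tot <= 2*n + 2
Before b := 3*n + 2*n + 3: tot > 14 ==> tot <= 2*n + 2
Before skip: tot > 14 ==> tot <= 2*n + 2
The weakest precondition is tot > 14 ==> tot <= 2*n + 2.
Check whether tot > 14 ==> tot <= 2*n + 1 implies it.
Every state satisfying the precondition satisfies the weakest precondition: the implication holds.
Answer: valid


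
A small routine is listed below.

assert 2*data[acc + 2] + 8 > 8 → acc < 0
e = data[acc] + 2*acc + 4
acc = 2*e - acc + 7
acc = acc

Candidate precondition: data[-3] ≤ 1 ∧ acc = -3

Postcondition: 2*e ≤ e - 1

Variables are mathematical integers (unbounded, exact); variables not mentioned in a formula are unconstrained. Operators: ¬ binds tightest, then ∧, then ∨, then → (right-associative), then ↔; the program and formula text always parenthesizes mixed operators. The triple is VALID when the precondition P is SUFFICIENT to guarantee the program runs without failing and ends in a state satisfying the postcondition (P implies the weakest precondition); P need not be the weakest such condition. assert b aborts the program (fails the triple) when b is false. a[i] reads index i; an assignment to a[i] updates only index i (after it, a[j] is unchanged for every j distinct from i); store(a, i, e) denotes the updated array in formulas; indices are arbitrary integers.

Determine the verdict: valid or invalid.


Working backward. After the program, the postcondition 2*e ≤ e - 1 must hold; in canonical form it is e ≤ -1.
Before acc := acc: e ≤ -1
Before acc := 2*e - acc + 7: e ≤ -1
Before e := data[acc] + 2*acc + 4: data[acc] + 2*acc ≤ -5
Before assert 2*data[acc + 2] + 8 > 8 → acc < 0: (2*data[acc + 2] > 0 → acc < 0) ∧ data[acc] + 2*acc ≤ -5
The weakest precondition is (2*data[acc + 2] > 0 → acc < 0) ∧ data[acc] + 2*acc ≤ -5.
Check whether data[-3] ≤ 1 ∧ acc = -3 implies it.
Every state satisfying the precondition satisfies the weakest precondition: the implication holds.
Answer: valid


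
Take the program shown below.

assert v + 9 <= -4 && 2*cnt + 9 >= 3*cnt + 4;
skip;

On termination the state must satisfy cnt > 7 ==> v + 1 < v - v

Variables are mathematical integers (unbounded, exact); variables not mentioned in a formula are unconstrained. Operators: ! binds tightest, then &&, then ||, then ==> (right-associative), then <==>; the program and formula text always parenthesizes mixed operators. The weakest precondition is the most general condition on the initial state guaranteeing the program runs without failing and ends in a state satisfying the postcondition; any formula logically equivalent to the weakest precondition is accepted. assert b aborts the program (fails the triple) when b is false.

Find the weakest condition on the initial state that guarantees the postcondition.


Working backward. After the program, the postcondition cnt > 7 ==> v + 1 < v - v must hold; in canonical form it is cnt > 7 ==> v < -1.
Before skip: cnt > 7 ==> v < -1
Before assert v + 9 <= -4 && 2*cnt + 9 >= 3*cnt + 4: v <= -13 && cnt <= 5 && (cnt > 7 ==> v < -1)
Answer: WP = v <= -13 && cnt <= 5 && (cnt > 7 ==> v < -1)


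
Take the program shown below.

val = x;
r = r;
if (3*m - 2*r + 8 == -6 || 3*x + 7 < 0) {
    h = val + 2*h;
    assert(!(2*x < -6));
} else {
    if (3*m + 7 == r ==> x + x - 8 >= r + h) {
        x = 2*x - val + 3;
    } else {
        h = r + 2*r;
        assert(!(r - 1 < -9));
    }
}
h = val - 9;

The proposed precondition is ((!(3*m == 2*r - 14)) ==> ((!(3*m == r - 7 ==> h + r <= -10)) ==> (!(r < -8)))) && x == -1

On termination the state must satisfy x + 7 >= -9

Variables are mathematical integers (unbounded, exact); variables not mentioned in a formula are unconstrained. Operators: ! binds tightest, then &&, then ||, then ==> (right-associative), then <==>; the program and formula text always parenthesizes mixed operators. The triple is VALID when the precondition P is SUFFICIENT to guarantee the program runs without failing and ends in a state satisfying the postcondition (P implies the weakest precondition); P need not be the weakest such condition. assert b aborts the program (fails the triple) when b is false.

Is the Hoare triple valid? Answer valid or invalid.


Working backward. After the program, the postcondition x + 7 >= -9 must hold; in canonical form it is x >= -16.
Before h := val - 9: x >= -16
Then branch requires (!(2*x < -6)) && x >= -16; else branch requires ((3*m == r - 7 ==> 2*x >= h + r + 8) ==> 2*x >= val - 19) && ((!(3*m == r - 7 ==> 2*x >= h + r + 8)) ==> ((!(r < -8)) && x >= -16)).
Before the if: ((3*m == 2*r - 14 || 3*x < -7) ==> ((!(2*x < -6)) && x >= -16)) && ((!(3*m == 2*r - 14 || 3*x < -7)) ==> (((3*m == r - 7 ==> 2*x >= h + r + 8) ==> 2*x >= val - 19) && ((!(3*m == r - 7 ==> 2*x >= h + r + 8)) ==> ((!(r < -8)) && x >= -16))))
Before r := r: ((3*m == 2*r - 14 || 3*x < -7) ==> ((!(2*x < -6)) && x >= -16)) && ((!(3*m == 2*r - 14 || 3*x < -7)) ==> (((3*m == r - 7 ==> 2*x >= h + r + 8) ==> 2*x >= val - 19) && ((!(3*m == r - 7 ==> 2*x >= h + r + 8)) ==> ((!(r < -8)) && x >= -16))))
Before val := x: ((3*m == 2*r - 14 || 3*x < -7) ==> ((!(2*x < -6)) && x >= -16)) && ((!(3*m == 2*r - 14 || 3*x < -7)) ==> (((3*m == r - 7 ==> 2*x >= h + r + 8) ==> x >= -19) && ((!(3*m == r - 7 ==> 2*x >= h + r + 8)) ==> ((!(r < -8)) && x >= -16))))
The weakest precondition is ((3*m == 2*r - 14 || 3*x < -7) ==> ((!(2*x < -6)) && x >= -16)) && ((!(3*m == 2*r - 14 || 3*x < -7)) ==> (((3*m == r - 7 ==> 2*x >= h + r + 8) ==> x >= -19) && ((!(3*m == r - 7 ==> 2*x >= h + r + 8)) ==> ((!(r < -8)) && x >= -16)))).
Check whether ((!(3*m == 2*r - 14)) ==> ((!(3*m == r - 7 ==> h + r <= -10)) ==> (!(r < -8)))) && x == -1 implies it.
Every state satisfying the precondition satisfies the weakest precondition: the implication holds.
Answer: valid


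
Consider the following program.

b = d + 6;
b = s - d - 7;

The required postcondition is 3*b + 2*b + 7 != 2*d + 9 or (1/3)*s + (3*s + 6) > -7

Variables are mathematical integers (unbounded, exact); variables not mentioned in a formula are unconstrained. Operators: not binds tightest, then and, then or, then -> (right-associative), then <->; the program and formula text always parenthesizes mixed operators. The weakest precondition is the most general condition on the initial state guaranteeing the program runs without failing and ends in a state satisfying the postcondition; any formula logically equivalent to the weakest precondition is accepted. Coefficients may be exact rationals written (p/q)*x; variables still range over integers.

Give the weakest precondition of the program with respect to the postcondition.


Working backward. After the program, the postcondition 3*b + 2*b + 7 != 2*d + 9 or (1/3)*s + (3*s + 6) > -7 must hold; in canonical form it is 5*b != 2*d + 2 or (10/3)*s > -13.
Before b := s - d - 7: 5*s != 7*d + 37 or (10/3)*s > -13
Before b := d + 6: 5*s != 7*d + 37 or (10/3)*s > -13
Answer: WP = 5*s != 7*d + 37 or (10/3)*s > -13


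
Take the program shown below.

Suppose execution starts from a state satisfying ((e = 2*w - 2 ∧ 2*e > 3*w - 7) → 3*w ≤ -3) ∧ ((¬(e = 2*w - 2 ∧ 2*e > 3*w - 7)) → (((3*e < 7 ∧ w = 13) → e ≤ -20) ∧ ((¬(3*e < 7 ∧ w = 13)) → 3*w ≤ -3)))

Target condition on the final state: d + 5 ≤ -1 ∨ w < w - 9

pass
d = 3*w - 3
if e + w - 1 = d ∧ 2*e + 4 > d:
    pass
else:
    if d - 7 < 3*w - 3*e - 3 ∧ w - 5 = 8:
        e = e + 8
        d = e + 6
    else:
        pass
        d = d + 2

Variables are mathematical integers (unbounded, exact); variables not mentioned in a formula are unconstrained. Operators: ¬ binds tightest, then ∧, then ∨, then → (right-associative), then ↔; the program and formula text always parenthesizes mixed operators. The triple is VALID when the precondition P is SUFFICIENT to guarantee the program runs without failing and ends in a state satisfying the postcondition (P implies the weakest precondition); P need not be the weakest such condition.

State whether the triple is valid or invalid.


Working backward. After the program, the postcondition d + 5 ≤ -1 ∨ w < w - 9 must hold; in canonical form it is d ≤ -6.
Then branch requires d ≤ -6; else branch requires ((d + 3*e < 3*w + 4 ∧ w = 13) → e ≤ -20) ∧ ((¬(d + 3*e < 3*w + 4 ∧ w = 13)) → d ≤ -8).
Before the if: ((e + w = d + 1 ∧ 2*e > d - 4) → d ≤ -6) ∧ ((¬(e + w = d + 1 ∧ 2*e > d - 4)) → (((d + 3*e < 3*w + 4 ∧ w = 13) → e ≤ -20) ∧ ((¬(d + 3*e < 3*w + 4 ∧ w = 13)) → d ≤ -8)))
Before d := 3*w - 3: ((e = 2*w - 2 ∧ 2*e > 3*w - 7) → 3*w ≤ -3) ∧ ((¬(e = 2*w - 2 ∧ 2*e > 3*w - 7)) → (((3*e < 7 ∧ w = 13) → e ≤ -20) ∧ ((¬(3*e < 7 ∧ w = 13)) → 3*w ≤ -5)))
Before skip: ((e = 2*w - 2 ∧ 2*e > 3*w - 7) → 3*w ≤ -3) ∧ ((¬(e = 2*w - 2 ∧ 2*e > 3*w - 7)) → (((3*e < 7 ∧ w = 13) → e ≤ -20) ∧ ((¬(3*e < 7 ∧ w = 13)) → 3*w ≤ -5)))
The weakest precondition is ((e = 2*w - 2 ∧ 2*e > 3*w - 7) → 3*w ≤ -3) ∧ ((¬(e = 2*w - 2 ∧ 2*e > 3*w - 7)) → (((3*e < 7 ∧ w = 13) → e ≤ -20) ∧ ((¬(3*e < 7 ∧ w = 13)) → 3*w ≤ -5))).
Check whether ((e = 2*w - 2 ∧ 2*e > 3*w - 7) → 3*w ≤ -3) ∧ ((¬(e = 2*w - 2 ∧ 2*e > 3*w - 7)) → (((3*e < 7 ∧ w = 13) → e ≤ -20) ∧ ((¬(3*e < 7 ∧ w = 13)) → 3*w ≤ -3))) implies it.
Countermodel: at the initial state e = -5, w = -1, the precondition holds but the weakest precondition fails.
Answer: invalid


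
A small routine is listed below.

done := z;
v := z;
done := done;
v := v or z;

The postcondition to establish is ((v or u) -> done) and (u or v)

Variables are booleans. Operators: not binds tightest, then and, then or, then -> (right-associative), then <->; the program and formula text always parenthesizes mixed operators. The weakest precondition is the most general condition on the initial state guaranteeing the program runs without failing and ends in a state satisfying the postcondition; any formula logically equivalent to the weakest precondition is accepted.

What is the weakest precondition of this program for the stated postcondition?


Working backward. After the program, ((v or u) -> done) and (u or v) must hold.
Before v := v or z: ((v or z or u) -> done) and (u or v or z)
Before done := done: ((v or z or u) -> done) and (u or v or z)
Before v := z: ((z or u) -> done) and (u or z)
Before done := z: ((z or u) -> z) and (u or z)
Answer: WP = ((z or u) -> z) and (u or z)


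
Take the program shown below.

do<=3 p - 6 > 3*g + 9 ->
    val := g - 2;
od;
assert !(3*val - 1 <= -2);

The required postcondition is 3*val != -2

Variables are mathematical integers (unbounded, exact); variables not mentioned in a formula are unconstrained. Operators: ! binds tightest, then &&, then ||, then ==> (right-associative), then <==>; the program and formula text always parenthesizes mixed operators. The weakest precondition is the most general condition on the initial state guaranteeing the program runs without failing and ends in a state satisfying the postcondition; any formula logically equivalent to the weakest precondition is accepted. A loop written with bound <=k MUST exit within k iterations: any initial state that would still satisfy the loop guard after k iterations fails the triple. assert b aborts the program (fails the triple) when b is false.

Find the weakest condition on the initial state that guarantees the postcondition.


Working backward. After the program, 3*val != -2 must hold.
Before assert !(3*val - 1 <= -2): (!(3*val <= -1)) && 3*val != -2
Before the loop (bound <=3), unroll the exhaustion recursion (WP_0 = exit-now case; WP_j = one more guarded iteration, up to j = 3):
  WP_0: (!(p > 3*g + 15)) && (!(3*val <= -1)) && 3*val != -2
  WP_1: (p > 3*g + 15 ==> ((!(p > 3*g + 15)) && (!(3*g <= 5)) && 3*g != 4)) && ((!(p > 3*g + 15)) ==> ((!(3*val <= -1)) && 3*val != -2))
  WP_2: (p > 3*g + 15 ==> ((p > 3*g + 15 ==> ((!(p > 3*g + 15)) && (!(3*g <= 5)) && 3*g != 4)) && ((!(p > 3*g + 15)) ==> ((!(3*g <= 5)) && 3*g != 4)))) && ((!(p > 3*g + 15)) ==> ((!(3*val <= -1)) && 3*val != -2))
  WP_3: (p > 3*g + 15 ==> ((p > 3*g + 15 ==> ((p > 3*g + 15 ==> ((!(p > 3*g + 15)) && (!(3*g <= 5)) && 3*g != 4)) && ((!(p > 3*g + 15)) ==> ((!(3*g <= 5)) && 3*g != 4)))) && ((!(p > 3*g + 15)) ==> ((!(3*g <= 5)) && 3*g != 4)))) && ((!(p > 3*g + 15)) ==> ((!(3*val <= -1)) && 3*val != -2))
So before the loop: (p > 3*g + 15 ==> ((p > 3*g + 15 ==> ((p > 3*g + 15 ==> ((!(p > 3*g + 15)) && (!(3*g <= 5)) && 3*g != 4)) && ((!(p > 3*g + 15)) ==> ((!(3*g <= 5)) && 3*g != 4)))) && ((!(p > 3*g + 15)) ==> ((!(3*g <= 5)) && 3*g != 4)))) && ((!(p > 3*g + 15)) ==> ((!(3*val <= -1)) && 3*val != -2))
Answer: WP = (p > 3*g + 15 ==> ((p > 3*g + 15 ==> ((p > 3*g + 15 ==> ((!(p > 3*g + 15)) && (!(3*g <= 5)) && 3*g != 4)) && ((!(p > 3*g + 15)) ==> ((!(3*g <= 5)) && 3*g != 4)))) && ((!(p > 3*g + 15)) ==> ((!(3*g <= 5)) && 3*g != 4)))) && ((!(p > 3*g + 15)) ==> ((!(3*val <= -1)) && 3*val != -2))


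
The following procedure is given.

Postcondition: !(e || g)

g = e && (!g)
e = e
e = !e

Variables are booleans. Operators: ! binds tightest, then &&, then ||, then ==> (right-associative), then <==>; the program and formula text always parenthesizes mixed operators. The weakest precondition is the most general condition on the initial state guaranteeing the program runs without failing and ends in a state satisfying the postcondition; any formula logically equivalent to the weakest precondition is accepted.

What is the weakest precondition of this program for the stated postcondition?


Working backward. After the program, !(e || g) must hold.
Before e := !e: !((!e) || g)
Before e := e: !((!e) || g)
Before g := e && (!g): !((!e) || (e && (!g)))
Answer: WP = !((!e) || (e && (!g)))


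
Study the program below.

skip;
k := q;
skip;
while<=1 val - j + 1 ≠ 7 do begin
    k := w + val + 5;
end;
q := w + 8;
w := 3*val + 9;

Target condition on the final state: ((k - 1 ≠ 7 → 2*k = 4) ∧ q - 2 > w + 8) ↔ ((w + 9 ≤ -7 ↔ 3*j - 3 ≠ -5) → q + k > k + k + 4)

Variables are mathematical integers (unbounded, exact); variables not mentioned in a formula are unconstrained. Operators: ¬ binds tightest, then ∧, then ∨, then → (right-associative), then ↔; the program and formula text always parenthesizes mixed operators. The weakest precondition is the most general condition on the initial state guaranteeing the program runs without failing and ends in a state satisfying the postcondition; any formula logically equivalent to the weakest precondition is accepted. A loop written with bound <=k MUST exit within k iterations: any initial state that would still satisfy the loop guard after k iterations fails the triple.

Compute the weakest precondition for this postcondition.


Working backward. After the program, the postcondition ((k - 1 ≠ 7 → 2*k = 4) ∧ q - 2 > w + 8) ↔ ((w + 9 ≤ -7 ↔ 3*j - 3 ≠ -5) → q + k > k + k + 4) must hold; in canonical form it is ((k ≠ 8 → 2*k = 4) ∧ q > w + 10) ↔ ((w ≤ -16 ↔ 3*j ≠ -2) → q > k + 4).
Before w := 3*val + 9: ((k ≠ 8 → 2*k = 4) ∧ q > 3*val + 19) ↔ ((3*val ≤ -25 ↔ 3*j ≠ -2) → q > k + 4)
Before q := w + 8: ((k ≠ 8 → 2*k = 4) ∧ w > 3*val + 11) ↔ ((3*val ≤ -25 ↔ 3*j ≠ -2) → w > k - 4)
Before the loop (bound <=1), unroll the exhaustion recursion (WP_0 = exit-now case; WP_j = one more guarded iteration, up to j = 1):
  WP_0: (¬(val ≠ j + 6)) ∧ (((k ≠ 8 → 2*k = 4) ∧ w > 3*val + 11) ↔ ((3*val ≤ -25 ↔ 3*j ≠ -2) → w > k - 4))
  WP_1: (val ≠ j + 6 → ((¬(val ≠ j + 6)) ∧ (((val + w ≠ 3 → 2*val + 2*w = -6) ∧ w > 3*val + 11) ↔ ((3*val ≤ -25 ↔ 3*j ≠ -2) → val < -1)))) ∧ ((¬(val ≠ j + 6)) → (((k ≠ 8 → 2*k = 4) ∧ w > 3*val + 11) ↔ ((3*val ≤ -25 ↔ 3*j ≠ -2) → w > k - 4)))
So before the loop: (val ≠ j + 6 → ((¬(val ≠ j + 6)) ∧ (((val + w ≠ 3 → 2*val + 2*w = -6) ∧ w > 3*val + 11) ↔ ((3*val ≤ -25 ↔ 3*j ≠ -2) → val < -1)))) ∧ ((¬(val ≠ j + 6)) → (((k ≠ 8 → 2*k = 4) ∧ w > 3*val + 11) ↔ ((3*val ≤ -25 ↔ 3*j ≠ -2) → w > k - 4)))
Before skip: (val ≠ j + 6 → ((¬(val ≠ j + 6)) ∧ (((val + w ≠ 3 → 2*val + 2*w = -6) ∧ w > 3*val + 11) ↔ ((3*val ≤ -25 ↔ 3*j ≠ -2) → val < -1)))) ∧ ((¬(val ≠ j + 6)) → (((k ≠ 8 → 2*k = 4) ∧ w > 3*val + 11) ↔ ((3*val ≤ -25 ↔ 3*j ≠ -2) → w > k - 4)))
Before k := q: (val ≠ j + 6 → ((¬(val ≠ j + 6)) ∧ (((val + w ≠ 3 → 2*val + 2*w = -6) ∧ w > 3*val + 11) ↔ ((3*val ≤ -25 ↔ 3*j ≠ -2) → val < -1)))) ∧ ((¬(val ≠ j + 6)) → (((q ≠ 8 → 2*q = 4) ∧ w > 3*val + 11) ↔ ((3*val ≤ -25 ↔ 3*j ≠ -2) → w > q - 4)))
Before skip: (val ≠ j + 6 → ((¬(val ≠ j + 6)) ∧ (((val + w ≠ 3 → 2*val + 2*w = -6) ∧ w > 3*val + 11) ↔ ((3*val ≤ -25 ↔ 3*j ≠ -2) → val < -1)))) ∧ ((¬(val ≠ j + 6)) → (((q ≠ 8 → 2*q = 4) ∧ w > 3*val + 11) ↔ ((3*val ≤ -25 ↔ 3*j ≠ -2) → w > q - 4)))
Answer: WP = (val ≠ j + 6 → ((¬(val ≠ j + 6)) ∧ (((val + w ≠ 3 → 2*val + 2*w = -6) ∧ w > 3*val + 11) ↔ ((3*val ≤ -25 ↔ 3*j ≠ -2) → val < -1)))) ∧ ((¬(val ≠ j + 6)) → (((q ≠ 8 → 2*q = 4) ∧ w > 3*val + 11) ↔ ((3*val ≤ -25 ↔ 3*j ≠ -2) → w > q - 4)))


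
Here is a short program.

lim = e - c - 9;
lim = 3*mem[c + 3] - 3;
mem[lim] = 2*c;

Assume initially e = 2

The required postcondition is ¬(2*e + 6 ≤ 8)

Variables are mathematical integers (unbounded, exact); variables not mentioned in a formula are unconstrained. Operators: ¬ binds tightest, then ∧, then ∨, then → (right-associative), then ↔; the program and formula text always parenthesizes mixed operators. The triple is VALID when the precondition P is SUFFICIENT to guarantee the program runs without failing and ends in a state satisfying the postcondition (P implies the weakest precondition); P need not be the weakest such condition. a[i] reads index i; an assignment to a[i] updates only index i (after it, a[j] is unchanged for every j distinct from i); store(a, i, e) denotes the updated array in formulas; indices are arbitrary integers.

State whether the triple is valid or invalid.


Working backward. After the program, the postcondition ¬(2*e + 6 ≤ 8) must hold; in canonical form it is ¬(2*e ≤ 2).
Before mem[lim] := 2*c: ¬(2*e ≤ 2)
Before lim := 3*mem[c + 3] - 3: ¬(2*e ≤ 2)
Before lim := e - c - 9: ¬(2*e ≤ 2)
The weakest precondition is ¬(2*e ≤ 2).
Check whether e = 2 implies it.
Every state satisfying the precondition satisfies the weakest precondition: the implication holds.
Answer: valid


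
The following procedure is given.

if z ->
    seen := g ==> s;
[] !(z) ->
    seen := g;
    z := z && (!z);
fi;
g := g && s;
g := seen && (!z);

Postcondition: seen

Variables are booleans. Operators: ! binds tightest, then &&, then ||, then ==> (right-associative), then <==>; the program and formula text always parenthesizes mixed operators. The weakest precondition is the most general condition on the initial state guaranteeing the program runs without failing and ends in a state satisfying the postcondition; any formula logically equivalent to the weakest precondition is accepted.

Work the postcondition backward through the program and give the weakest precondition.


Working backward. After the program, seen must hold.
Before g := seen && (!z): seen
Before g := g && s: seen
Then branch requires g ==> s; else branch requires g.
Before the if: (z ==> (g ==> s)) && ((!z) ==> g)
Answer: WP = (z ==> (g ==> s)) && ((!z) ==> g)


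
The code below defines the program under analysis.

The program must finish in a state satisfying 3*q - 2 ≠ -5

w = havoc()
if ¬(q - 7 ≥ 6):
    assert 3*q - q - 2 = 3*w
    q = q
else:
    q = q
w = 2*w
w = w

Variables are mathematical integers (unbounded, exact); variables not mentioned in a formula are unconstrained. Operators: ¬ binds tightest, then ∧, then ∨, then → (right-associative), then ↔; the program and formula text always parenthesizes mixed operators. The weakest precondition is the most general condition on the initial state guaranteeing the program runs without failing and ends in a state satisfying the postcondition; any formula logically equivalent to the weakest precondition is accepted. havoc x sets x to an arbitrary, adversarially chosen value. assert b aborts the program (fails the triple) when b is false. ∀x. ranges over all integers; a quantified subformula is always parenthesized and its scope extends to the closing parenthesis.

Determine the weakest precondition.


Working backward. After the program, the postcondition 3*q - 2 ≠ -5 must hold; in canonical form it is 3*q ≠ -3.
Before w := w: 3*q ≠ -3
Before w := 2*w: 3*q ≠ -3
Then branch requires 2*q = 3*w + 2 ∧ 3*q ≠ -3; else branch requires 3*q ≠ -3.
Before the if: ((¬(q ≥ 13)) → (2*q = 3*w + 2 ∧ 3*q ≠ -3)) ∧ (q ≥ 13 → 3*q ≠ -3)
Before havoc w: ∀w_1. (((¬(q ≥ 13)) → (2*q = 3*w_1 + 2 ∧ 3*q ≠ -3)) ∧ (q ≥ 13 → 3*q ≠ -3))
Answer: WP = ∀w_1. (((¬(q ≥ 13)) → (2*q = 3*w_1 + 2 ∧ 3*q ≠ -3)) ∧ (q ≥ 13 → 3*q ≠ -3))


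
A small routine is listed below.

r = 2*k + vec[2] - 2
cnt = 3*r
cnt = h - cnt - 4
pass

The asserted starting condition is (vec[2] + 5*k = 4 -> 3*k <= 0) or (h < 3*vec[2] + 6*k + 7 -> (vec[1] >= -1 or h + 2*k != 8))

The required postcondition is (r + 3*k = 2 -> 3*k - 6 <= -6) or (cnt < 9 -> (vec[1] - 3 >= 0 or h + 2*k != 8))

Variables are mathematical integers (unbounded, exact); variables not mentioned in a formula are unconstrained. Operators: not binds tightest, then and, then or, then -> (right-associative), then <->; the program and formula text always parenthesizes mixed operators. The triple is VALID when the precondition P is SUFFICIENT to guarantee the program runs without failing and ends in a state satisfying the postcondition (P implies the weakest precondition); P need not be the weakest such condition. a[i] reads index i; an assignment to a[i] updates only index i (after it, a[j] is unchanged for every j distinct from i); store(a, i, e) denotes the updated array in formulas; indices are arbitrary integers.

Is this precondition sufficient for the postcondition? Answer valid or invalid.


Working backward. After the program, the postcondition (r + 3*k = 2 -> 3*k - 6 <= -6) or (cnt < 9 -> (vec[1] - 3 >= 0 or h + 2*k != 8)) must hold; in canonical form it is (3*k + r = 2 -> 3*k <= 0) or (cnt < 9 -> (vec[1] >= 3 or h + 2*k != 8)).
Before skip: (3*k + r = 2 -> 3*k <= 0) or (cnt < 9 -> (vec[1] >= 3 or h + 2*k != 8))
Before cnt := h - cnt - 4: (3*k + r = 2 -> 3*k <= 0) or (h < cnt + 13 -> (vec[1] >= 3 or h + 2*k != 8))
Before cnt := 3*r: (3*k + r = 2 -> 3*k <= 0) or (h < 3*r + 13 -> (vec[1] >= 3 or h + 2*k != 8))
Before r := 2*k + vec[2] - 2: (vec[2] + 5*k = 4 -> 3*k <= 0) or (h < 3*vec[2] + 6*k + 7 -> (vec[1] >= 3 or h + 2*k != 8))
The weakest precondition is (vec[2] + 5*k = 4 -> 3*k <= 0) or (h < 3*vec[2] + 6*k + 7 -> (vec[1] >= 3 or h + 2*k != 8)).
Check whether (vec[2] + 5*k = 4 -> 3*k <= 0) or (h < 3*vec[2] + 6*k + 7 -> (vec[1] >= -1 or h + 2*k != 8)) implies it.
Countermodel: at the initial state h = 6, k = 1, vec = {[1] = 0, [2] = -1, elsewhere 0}, the precondition holds but the weakest precondition fails.
Answer: invalid
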